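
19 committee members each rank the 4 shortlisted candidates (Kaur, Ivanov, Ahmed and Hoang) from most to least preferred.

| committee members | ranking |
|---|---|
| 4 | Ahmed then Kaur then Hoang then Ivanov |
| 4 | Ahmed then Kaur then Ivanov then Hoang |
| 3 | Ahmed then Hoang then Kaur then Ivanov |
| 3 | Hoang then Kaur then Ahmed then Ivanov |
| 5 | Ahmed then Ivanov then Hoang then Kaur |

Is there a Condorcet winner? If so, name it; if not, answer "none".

Head-to-head results (19 committee members):
Kaur vs Ivanov: Kaur wins 14–5.
Kaur vs Ahmed: Ahmed, 16–3.
Kaur vs Hoang: Hoang wins 11–8.
Ivanov vs Ahmed: Ahmed, 19–0.
Ivanov vs Hoang: Hoang wins 10–9.
Ahmed vs Hoang: Ahmed, 16–3.
Ahmed beats each of Kaur, Ivanov, Hoang — Ahmed is the Condorcet winner.

Ahmed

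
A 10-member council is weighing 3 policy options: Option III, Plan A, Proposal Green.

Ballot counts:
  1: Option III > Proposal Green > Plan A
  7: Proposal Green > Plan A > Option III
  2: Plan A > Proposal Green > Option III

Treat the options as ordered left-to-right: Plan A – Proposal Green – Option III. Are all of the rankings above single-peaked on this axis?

Axis positions: Plan A=1, Proposal Green=2, Option III=3.
Cluster 1 (peak Option III at position 3): ranking walks positions 3-2-1, expanding outward from the peak — single-peaked.
Cluster 2 (peak Proposal Green at position 2): ranking walks positions 2-1-3, expanding outward from the peak — single-peaked.
Cluster 3 (peak Plan A at position 1): ranking walks positions 1-2-3, expanding outward from the peak — single-peaked.
Every ranking is single-peaked on this axis.

yes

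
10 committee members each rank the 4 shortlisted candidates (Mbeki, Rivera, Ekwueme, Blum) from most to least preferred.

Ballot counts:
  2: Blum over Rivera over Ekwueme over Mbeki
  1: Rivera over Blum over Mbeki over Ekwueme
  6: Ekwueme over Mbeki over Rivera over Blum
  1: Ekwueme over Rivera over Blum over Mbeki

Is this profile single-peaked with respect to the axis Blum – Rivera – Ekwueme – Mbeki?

no

Axis positions: Blum=1, Rivera=2, Ekwueme=3, Mbeki=4.
Cluster 1 (peak Blum at position 1): ranking walks positions 1-2-3-4, expanding outward from the peak — single-peaked.
Cluster 2: ranking walks positions 2-1-4-3; Mbeki is ranked above Ekwueme even though Ekwueme lies between Mbeki and the peak Rivera on the axis — preferences dip and rise again. Not single-peaked.
Cluster 3 (peak Ekwueme at position 3): ranking walks positions 3-4-2-1, expanding outward from the peak — single-peaked.
Cluster 4 (peak Ekwueme at position 3): ranking walks positions 3-2-1-4, expanding outward from the peak — single-peaked.
Cluster 2 violates single-peakedness, so the profile is not single-peaked on this axis.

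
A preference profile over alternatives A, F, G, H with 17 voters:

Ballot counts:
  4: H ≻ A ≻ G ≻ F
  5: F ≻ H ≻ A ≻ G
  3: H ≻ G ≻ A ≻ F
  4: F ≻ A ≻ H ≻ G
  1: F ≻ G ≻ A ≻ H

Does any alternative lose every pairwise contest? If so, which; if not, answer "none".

G

Head-to-head results (17 voters):
A vs F: A preferred on 4+3 = 7 ballots; F wins 10–7.
A vs G: A preferred on 4+5+4 = 13 ballots; A wins 13–4.
A vs H: H, 12–5.
F vs G: F is ranked higher on 5+4+1 = 10 ballots, G on 7. F wins 10–7.
F vs H: 10 to 7, F.
G vs H: 1 to 16, H.
G is beaten in every head-to-head and is the Condorcet loser.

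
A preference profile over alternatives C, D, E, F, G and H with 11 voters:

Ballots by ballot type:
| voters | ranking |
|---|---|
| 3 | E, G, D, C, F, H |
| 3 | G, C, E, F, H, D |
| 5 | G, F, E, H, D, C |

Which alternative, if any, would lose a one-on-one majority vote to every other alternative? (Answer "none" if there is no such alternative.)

Pairwise majorities:
C–D: D 8–3.
C vs E: C is ranked higher on 3 ballots, E on 8. E wins 8–3.
C vs F: C preferred on 3+3 = 6 ballots; C wins 6–5.
C vs G: G wins 11–0.
C vs H: 3+3 = 6 for C, 5 for H — C by 6–5.
D vs E: E, 11–0.
D vs F: F wins 8–3.
D–G: G 11–0.
D vs H: 3 to 8, H.
E vs F: E wins 6–5.
E vs G: E preferred on 3 ballots; G wins 8–3.
E vs H: 11 to 0, E.
F–G: G 11–0.
F vs H: 11 to 0, F.
G vs H: G preferred on 3+3+5 = 11 ballots; G wins 11–0.
Each alternative has at least one pairwise win (C beats F; D beats C; E beats C; F beats D; G beats C; H beats D) — no Condorcet loser.

none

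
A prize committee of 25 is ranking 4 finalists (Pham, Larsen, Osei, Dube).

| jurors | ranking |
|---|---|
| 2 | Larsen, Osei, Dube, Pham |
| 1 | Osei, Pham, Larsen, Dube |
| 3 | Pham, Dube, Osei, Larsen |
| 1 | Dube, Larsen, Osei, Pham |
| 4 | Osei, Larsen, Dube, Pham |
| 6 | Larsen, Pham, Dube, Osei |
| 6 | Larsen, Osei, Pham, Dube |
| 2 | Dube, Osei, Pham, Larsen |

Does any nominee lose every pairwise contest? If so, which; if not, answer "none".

Dube

Pairwise majorities:
Pham vs Larsen: 1+3+2 = 6 for Pham, 19 for Larsen — Larsen by 19–6.
Pham vs Osei: 9 to 16, Osei.
Pham–Dube: Pham 16–9.
Larsen–Osei: Larsen 15–10.
Larsen vs Dube: 2+1+4+6+6 = 19 for Larsen, 6 for Dube — Larsen by 19–6.
Osei vs Dube: Osei wins 13–12.
Dube loses to every other nominee — it is the Condorcet loser.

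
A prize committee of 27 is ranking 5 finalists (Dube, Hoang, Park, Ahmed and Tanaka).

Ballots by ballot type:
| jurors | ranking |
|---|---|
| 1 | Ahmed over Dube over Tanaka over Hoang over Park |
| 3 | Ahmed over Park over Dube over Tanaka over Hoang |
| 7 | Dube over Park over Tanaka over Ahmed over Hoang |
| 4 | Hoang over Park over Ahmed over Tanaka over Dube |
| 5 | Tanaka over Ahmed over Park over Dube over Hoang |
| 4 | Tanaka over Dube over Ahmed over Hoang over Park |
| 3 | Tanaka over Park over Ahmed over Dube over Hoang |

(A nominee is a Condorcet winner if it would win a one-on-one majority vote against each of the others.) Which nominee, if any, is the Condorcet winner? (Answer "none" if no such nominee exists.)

Pairwise majorities:
Dube vs Hoang: Dube wins 23–4.
Dube vs Park: Park wins 15–12.
Dube vs Ahmed: Ahmed wins 16–11.
Dube–Tanaka: Tanaka 16–11.
Hoang vs Park: Park wins 18–9.
Hoang vs Ahmed: Ahmed wins 23–4.
Hoang–Tanaka: Tanaka 23–4.
Park vs Ahmed: Park, 14–13.
Park vs Tanaka: Park wins 14–13.
Ahmed vs Tanaka: Tanaka wins 19–8.
Park beats each of Dube, Hoang, Ahmed, Tanaka — Park is the Condorcet winner.

Park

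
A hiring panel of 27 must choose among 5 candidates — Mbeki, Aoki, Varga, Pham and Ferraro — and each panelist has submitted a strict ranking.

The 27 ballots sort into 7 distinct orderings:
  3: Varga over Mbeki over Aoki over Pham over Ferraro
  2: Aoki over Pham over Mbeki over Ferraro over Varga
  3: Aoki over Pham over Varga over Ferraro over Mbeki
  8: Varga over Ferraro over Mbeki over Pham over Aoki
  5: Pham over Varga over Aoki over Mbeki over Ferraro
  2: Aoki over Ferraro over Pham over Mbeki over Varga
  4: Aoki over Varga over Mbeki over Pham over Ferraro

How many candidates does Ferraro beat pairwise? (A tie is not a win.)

0

Ferraro against each rival (27 committee members):
Ferraro vs Mbeki: 13 to 14, Mbeki.
Ferraro–Aoki: Aoki 19–8.
Ferraro–Varga: Varga 23–4.
Ferraro vs Pham: Pham, 17–10.
Ferraro beats no one; loses to Mbeki, Aoki, Varga, Pham — 0 pairwise wins.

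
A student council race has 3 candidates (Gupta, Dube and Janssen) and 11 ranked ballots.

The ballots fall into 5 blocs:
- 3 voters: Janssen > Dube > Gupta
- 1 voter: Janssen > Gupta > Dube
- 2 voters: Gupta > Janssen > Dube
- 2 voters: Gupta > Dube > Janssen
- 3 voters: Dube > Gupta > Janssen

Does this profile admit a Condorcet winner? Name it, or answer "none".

Check each pair by majority over 11 ballots:
Gupta vs Dube: Dube, 6–5.
Gupta vs Janssen: Gupta is ranked higher on 2+2+3 = 7 ballots, Janssen on 4. Gupta wins 7–4.
Dube vs Janssen: Dube is ranked higher on 2+3 = 5 ballots, Janssen on 6. Janssen wins 6–5.
No candidate is unbeaten: Gupta loses to Dube; Dube loses to Janssen; Janssen loses to Gupta. In particular Gupta beats Janssen beats Dube beats Gupta is a majority cycle — no Condorcet winner exists.

none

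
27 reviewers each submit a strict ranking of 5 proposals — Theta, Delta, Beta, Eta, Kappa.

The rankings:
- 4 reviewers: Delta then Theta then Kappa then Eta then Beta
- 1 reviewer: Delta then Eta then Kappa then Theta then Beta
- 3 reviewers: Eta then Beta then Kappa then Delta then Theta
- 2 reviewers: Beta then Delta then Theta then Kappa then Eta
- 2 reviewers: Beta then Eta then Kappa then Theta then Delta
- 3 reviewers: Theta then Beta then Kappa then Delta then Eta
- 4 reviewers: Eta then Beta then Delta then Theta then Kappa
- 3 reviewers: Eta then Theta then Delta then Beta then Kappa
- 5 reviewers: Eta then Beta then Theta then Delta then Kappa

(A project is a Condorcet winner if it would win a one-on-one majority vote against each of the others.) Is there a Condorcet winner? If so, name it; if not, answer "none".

Eta

Pairwise majorities:
Theta vs Delta: 13 to 14, Delta.
Theta vs Beta: Theta preferred on 4+1+3+3 = 11 ballots; Beta wins 16–11.
Theta vs Eta: 9 to 18, Eta.
Theta vs Kappa: 4+2+3+4+3+5 = 21 for Theta, 6 for Kappa — Theta by 21–6.
Delta vs Beta: Delta is ranked higher on 4+1+3 = 8 ballots, Beta on 19. Beta wins 19–8.
Delta vs Eta: Delta is ranked higher on 4+1+2+3 = 10 ballots, Eta on 17. Eta wins 17–10.
Delta vs Kappa: 19 to 8, Delta.
Beta vs Eta: Beta is ranked higher on 2+2+3 = 7 ballots, Eta on 20. Eta wins 20–7.
Beta vs Kappa: 22 to 5, Beta.
Eta vs Kappa: 18 to 9, Eta.
Only Eta has no losses; Eta is the Condorcet winner.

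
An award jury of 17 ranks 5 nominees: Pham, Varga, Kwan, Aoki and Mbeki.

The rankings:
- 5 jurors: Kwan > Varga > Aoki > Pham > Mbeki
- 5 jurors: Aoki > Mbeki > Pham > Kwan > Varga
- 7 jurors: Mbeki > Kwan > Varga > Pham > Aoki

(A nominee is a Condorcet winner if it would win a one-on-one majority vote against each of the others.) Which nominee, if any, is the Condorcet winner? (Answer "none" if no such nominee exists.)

none

Check each pair by majority over 17 ballots:
Pham vs Varga: Pham is ranked higher on 5 ballots, Varga on 12. Varga wins 12–5.
Pham vs Kwan: Pham is ranked higher on 5 ballots, Kwan on 12. Kwan wins 12–5.
Pham vs Aoki: 7 for Pham, 10 for Aoki — Aoki by 10–7.
Pham vs Mbeki: Pham preferred on 5 ballots; Mbeki wins 12–5.
Varga vs Kwan: Varga preferred on 0 ballots; Kwan wins 17–0.
Varga vs Aoki: Varga is ranked higher on 5+7 = 12 ballots, Aoki on 5. Varga wins 12–5.
Varga vs Mbeki: Varga preferred on 5 ballots; Mbeki wins 12–5.
Kwan vs Aoki: 5+7 = 12 for Kwan, 5 for Aoki — Kwan by 12–5.
Kwan vs Mbeki: Kwan is ranked higher on 5 ballots, Mbeki on 12. Mbeki wins 12–5.
Aoki vs Mbeki: 5+5 = 10 for Aoki, 7 for Mbeki — Aoki by 10–7.
No nominee is unbeaten: Pham loses to Varga; Varga loses to Kwan; Kwan loses to Mbeki; Aoki loses to Varga; Mbeki loses to Aoki. In particular Varga > Aoki > Mbeki > Varga is a majority cycle — no Condorcet winner exists.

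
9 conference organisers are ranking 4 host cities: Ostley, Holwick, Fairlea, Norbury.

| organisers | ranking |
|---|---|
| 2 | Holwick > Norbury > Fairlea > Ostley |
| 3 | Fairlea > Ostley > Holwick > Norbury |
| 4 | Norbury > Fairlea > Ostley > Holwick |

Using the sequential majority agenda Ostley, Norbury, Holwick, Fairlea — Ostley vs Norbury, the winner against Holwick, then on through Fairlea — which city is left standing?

Round 1: Ostley vs Norbury — 3–6, Norbury advances.
Round 2: Norbury vs Holwick — 4–5, Holwick advances.
Round 3: Holwick vs Fairlea — 2–7, Fairlea advances.
The agenda winner is Fairlea.

Fairlea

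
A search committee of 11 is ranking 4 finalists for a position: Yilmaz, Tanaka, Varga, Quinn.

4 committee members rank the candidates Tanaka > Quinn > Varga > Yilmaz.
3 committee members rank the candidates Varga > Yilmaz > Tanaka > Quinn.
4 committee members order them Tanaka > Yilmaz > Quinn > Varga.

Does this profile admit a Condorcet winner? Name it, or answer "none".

Head-to-head results (11 committee members):
Yilmaz vs Tanaka: 3 to 8, Tanaka.
Yilmaz vs Varga: Yilmaz is ranked higher on 4 ballots, Varga on 7. Varga wins 7–4.
Yilmaz vs Quinn: 3+4 = 7 for Yilmaz, 4 for Quinn — Yilmaz by 7–4.
Tanaka vs Varga: Tanaka wins 8–3.
Tanaka–Quinn: Tanaka 11–0.
Varga vs Quinn: Quinn, 8–3.
Only Tanaka has no losses; Tanaka is the Condorcet winner.

Tanaka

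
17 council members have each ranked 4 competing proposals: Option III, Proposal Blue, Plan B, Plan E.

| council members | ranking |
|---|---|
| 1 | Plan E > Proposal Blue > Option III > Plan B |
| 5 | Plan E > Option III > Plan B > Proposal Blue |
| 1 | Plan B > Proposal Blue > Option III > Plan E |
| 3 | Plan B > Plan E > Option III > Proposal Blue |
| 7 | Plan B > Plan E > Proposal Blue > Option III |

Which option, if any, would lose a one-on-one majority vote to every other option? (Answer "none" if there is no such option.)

Pairwise majorities:
Option III vs Proposal Blue: Proposal Blue wins 9–8.
Option III vs Plan B: Plan B wins 11–6.
Option III vs Plan E: 1 for Option III, 16 for Plan E — Plan E by 16–1.
Proposal Blue vs Plan B: Proposal Blue is ranked higher on 1 ballot, Plan B on 16. Plan B wins 16–1.
Proposal Blue vs Plan E: Proposal Blue preferred on 1 ballot; Plan E wins 16–1.
Plan B vs Plan E: 11 to 6, Plan B.
Option III loses to every other option — it is the Condorcet loser.

Option III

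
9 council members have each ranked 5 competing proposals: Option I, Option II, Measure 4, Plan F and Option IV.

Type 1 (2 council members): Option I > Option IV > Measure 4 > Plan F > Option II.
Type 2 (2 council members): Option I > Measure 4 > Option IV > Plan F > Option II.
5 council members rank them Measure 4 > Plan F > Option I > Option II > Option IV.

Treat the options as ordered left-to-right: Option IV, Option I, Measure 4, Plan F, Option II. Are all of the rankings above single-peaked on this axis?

yes

Axis positions: Option IV=1, Option I=2, Measure 4=3, Plan F=4, Option II=5.
Type 1 (peak Option I at position 2): ranking walks positions 2-1-3-4-5, expanding outward from the peak — single-peaked.
Type 2 (peak Option I at position 2): ranking walks positions 2-3-1-4-5, expanding outward from the peak — single-peaked.
Type 3 (peak Measure 4 at position 3): ranking walks positions 3-4-2-5-1, expanding outward from the peak — single-peaked.
Every ranking is single-peaked on this axis.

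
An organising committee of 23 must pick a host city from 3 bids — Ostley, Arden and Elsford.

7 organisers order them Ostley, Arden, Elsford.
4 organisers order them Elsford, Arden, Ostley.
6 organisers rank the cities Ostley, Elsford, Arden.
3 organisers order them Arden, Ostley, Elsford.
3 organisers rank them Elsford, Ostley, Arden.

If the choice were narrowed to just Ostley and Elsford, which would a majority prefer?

Ballots ranking Ostley above Elsford: 7 + 6 + 3 = 16.
Ballots ranking Elsford above Ostley: 23 − 16 = 7.
Ostley wins the head-to-head 16–7.

Ostley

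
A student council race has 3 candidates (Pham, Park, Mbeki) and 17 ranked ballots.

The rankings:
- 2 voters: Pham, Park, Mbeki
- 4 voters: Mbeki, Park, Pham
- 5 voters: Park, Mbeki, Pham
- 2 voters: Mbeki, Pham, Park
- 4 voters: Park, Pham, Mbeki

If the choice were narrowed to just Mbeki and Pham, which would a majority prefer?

Ballots ranking Mbeki above Pham: 4 + 5 + 2 = 11.
Ballots ranking Pham above Mbeki: 17 − 11 = 6.
Mbeki wins the head-to-head 11–6.

Mbeki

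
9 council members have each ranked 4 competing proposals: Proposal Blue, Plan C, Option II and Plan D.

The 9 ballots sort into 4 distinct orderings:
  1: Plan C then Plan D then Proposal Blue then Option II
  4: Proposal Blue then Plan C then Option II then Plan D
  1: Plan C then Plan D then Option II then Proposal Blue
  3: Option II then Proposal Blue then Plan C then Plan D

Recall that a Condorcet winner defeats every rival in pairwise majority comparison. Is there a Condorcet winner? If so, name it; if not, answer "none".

Proposal Blue

Head-to-head results (9 council members):
Proposal Blue vs Plan C: Proposal Blue wins 7–2.
Proposal Blue vs Option II: Proposal Blue wins 5–4.
Proposal Blue vs Plan D: 7 to 2, Proposal Blue.
Plan C vs Option II: Plan C is ranked higher on 1+4+1 = 6 ballots, Option II on 3. Plan C wins 6–3.
Plan C vs Plan D: Plan C is ranked higher on 1+4+1+3 = 9 ballots, Plan D on 0. Plan C wins 9–0.
Option II vs Plan D: Option II is ranked higher on 4+3 = 7 ballots, Plan D on 2. Option II wins 7–2.
Proposal Blue defeats every rival head-to-head and is the Condorcet winner.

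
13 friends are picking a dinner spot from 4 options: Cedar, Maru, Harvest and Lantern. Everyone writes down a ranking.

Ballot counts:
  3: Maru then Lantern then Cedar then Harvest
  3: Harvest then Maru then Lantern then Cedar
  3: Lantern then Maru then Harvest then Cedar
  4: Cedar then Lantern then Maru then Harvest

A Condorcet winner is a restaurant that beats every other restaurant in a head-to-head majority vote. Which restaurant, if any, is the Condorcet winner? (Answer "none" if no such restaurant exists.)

Head-to-head results (13 friends):
Cedar–Maru: Maru 9–4.
Cedar vs Harvest: Cedar wins 7–6.
Cedar vs Lantern: Lantern wins 9–4.
Maru vs Harvest: Maru wins 10–3.
Maru vs Lantern: Lantern wins 7–6.
Harvest vs Lantern: Lantern, 10–3.
Lantern beats each of Cedar, Maru, Harvest — Lantern is the Condorcet winner.

Lantern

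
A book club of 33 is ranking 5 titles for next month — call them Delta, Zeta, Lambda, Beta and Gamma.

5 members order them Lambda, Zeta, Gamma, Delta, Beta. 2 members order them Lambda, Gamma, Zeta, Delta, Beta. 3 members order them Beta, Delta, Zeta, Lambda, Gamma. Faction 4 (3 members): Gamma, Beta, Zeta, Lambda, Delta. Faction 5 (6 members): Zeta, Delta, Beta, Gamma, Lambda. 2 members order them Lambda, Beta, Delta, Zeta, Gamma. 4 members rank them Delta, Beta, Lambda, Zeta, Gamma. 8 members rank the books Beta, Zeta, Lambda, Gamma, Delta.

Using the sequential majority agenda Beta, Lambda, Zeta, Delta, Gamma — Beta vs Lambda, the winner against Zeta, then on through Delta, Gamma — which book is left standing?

Round 1: Beta vs Lambda — 24–9, Beta advances.
Round 2: Beta vs Zeta — 20–13, Beta advances.
Round 3: Beta vs Delta — 16–17, Delta advances.
Round 4: Delta vs Gamma — 15–18, Gamma advances.
The agenda winner is Gamma.

Gamma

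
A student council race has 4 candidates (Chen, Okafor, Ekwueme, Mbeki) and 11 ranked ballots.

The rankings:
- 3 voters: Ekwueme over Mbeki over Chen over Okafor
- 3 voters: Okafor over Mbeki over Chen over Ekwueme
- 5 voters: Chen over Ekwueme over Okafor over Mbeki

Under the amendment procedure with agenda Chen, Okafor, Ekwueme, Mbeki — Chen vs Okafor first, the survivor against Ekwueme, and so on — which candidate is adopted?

Round 1: Chen vs Okafor — 8–3, Chen advances.
Round 2: Chen vs Ekwueme — 8–3, Chen advances.
Round 3: Chen vs Mbeki — 5–6, Mbeki advances.
The agenda winner is Mbeki.

Mbeki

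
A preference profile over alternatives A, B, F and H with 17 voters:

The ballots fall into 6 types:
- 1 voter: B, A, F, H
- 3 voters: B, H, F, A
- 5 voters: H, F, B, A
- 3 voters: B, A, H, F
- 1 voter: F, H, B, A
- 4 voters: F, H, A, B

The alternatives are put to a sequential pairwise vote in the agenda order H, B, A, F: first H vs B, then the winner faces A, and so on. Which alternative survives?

H

Round 1: H vs B — 10–7, H advances.
Round 2: H vs A — 13–4, H advances.
Round 3: H vs F — 11–6, H advances.
H survives the agenda.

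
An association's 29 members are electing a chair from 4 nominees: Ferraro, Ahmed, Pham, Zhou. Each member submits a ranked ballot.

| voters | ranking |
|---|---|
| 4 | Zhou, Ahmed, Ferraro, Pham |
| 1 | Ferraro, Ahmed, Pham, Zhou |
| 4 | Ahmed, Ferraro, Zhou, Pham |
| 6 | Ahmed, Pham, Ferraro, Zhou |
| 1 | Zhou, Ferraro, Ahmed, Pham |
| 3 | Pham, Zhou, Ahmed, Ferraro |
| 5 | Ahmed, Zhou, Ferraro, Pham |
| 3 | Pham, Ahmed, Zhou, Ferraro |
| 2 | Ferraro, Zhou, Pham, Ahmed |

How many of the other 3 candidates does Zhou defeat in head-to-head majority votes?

2

Zhou against each rival (29 voters):
Zhou vs Ferraro: 4+1+3+5+3 = 16 for Zhou, 13 for Ferraro — Zhou by 16–13.
Zhou vs Ahmed: 10 to 19, Ahmed.
Zhou vs Pham: Zhou is ranked higher on 4+4+1+5+2 = 16 ballots, Pham on 13. Zhou wins 16–13.
Zhou beats Ferraro, Pham; loses to Ahmed — 2 pairwise wins.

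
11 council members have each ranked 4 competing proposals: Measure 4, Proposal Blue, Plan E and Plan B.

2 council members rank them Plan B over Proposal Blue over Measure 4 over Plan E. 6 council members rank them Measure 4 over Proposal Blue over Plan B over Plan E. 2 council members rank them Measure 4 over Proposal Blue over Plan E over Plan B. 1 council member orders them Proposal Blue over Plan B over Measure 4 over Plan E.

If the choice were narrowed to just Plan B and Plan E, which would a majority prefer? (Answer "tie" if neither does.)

Plan B

Ballots ranking Plan B above Plan E: 2 + 6 + 1 = 9.
Ballots ranking Plan E above Plan B: 11 − 9 = 2.
Plan B wins the head-to-head 9–2.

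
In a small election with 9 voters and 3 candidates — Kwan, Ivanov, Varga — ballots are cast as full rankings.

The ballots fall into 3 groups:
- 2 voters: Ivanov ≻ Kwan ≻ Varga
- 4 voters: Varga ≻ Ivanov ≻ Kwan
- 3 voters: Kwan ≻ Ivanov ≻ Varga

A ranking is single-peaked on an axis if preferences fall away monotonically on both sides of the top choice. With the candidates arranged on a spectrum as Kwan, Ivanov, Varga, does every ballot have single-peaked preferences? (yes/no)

Axis positions: Kwan=1, Ivanov=2, Varga=3.
Group 1 (peak Ivanov at position 2): ranking walks positions 2-1-3, expanding outward from the peak — single-peaked.
Group 2 (peak Varga at position 3): ranking walks positions 3-2-1, expanding outward from the peak — single-peaked.
Group 3 (peak Kwan at position 1): ranking walks positions 1-2-3, expanding outward from the peak — single-peaked.
Every ranking is single-peaked on this axis.

yes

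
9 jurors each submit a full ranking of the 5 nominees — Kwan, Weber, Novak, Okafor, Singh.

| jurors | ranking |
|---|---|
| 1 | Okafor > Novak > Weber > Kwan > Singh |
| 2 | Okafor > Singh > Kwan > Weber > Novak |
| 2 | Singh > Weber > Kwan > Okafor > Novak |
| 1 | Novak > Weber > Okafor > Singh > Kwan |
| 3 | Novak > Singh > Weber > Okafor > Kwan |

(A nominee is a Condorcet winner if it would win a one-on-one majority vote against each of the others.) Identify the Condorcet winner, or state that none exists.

none

Pairwise majorities:
Kwan vs Weber: 2 for Kwan, 7 for Weber — Weber by 7–2.
Kwan vs Novak: Novak, 5–4.
Kwan vs Okafor: Okafor, 7–2.
Kwan vs Singh: 1 for Kwan, 8 for Singh — Singh by 8–1.
Weber vs Novak: Novak, 5–4.
Weber vs Okafor: 6 to 3, Weber.
Weber vs Singh: Singh wins 7–2.
Novak vs Okafor: Novak is ranked higher on 1+3 = 4 ballots, Okafor on 5. Okafor wins 5–4.
Novak vs Singh: 5 to 4, Novak.
Okafor vs Singh: Singh wins 5–4.
Every nominee loses at least once (Kwan loses to Weber; Weber loses to Novak; Novak loses to Okafor; Okafor loses to Weber; Singh loses to Novak). The majority relation contains the cycle Weber beats Okafor beats Novak beats Weber, so there is no Condorcet winner.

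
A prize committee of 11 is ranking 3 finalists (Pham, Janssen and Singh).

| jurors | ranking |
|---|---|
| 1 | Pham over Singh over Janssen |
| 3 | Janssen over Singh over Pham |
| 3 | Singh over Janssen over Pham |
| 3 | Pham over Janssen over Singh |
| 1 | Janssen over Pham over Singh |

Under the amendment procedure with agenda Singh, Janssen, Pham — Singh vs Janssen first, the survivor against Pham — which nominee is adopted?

Round 1: Singh vs Janssen — 4–7, Janssen advances.
Round 2: Janssen vs Pham — 7–4, Janssen advances.
Janssen survives the agenda.

Janssen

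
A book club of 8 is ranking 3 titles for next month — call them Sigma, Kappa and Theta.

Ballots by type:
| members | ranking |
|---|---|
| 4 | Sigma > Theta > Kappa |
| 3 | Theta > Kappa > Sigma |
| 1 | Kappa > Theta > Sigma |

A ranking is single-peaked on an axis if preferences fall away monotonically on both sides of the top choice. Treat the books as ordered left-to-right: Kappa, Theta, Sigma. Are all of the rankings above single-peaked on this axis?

Axis positions: Kappa=1, Theta=2, Sigma=3.
Type 1 (peak Sigma at position 3): ranking walks positions 3-2-1, expanding outward from the peak — single-peaked.
Type 2 (peak Theta at position 2): ranking walks positions 2-1-3, expanding outward from the peak — single-peaked.
Type 3 (peak Kappa at position 1): ranking walks positions 1-2-3, expanding outward from the peak — single-peaked.
Every ranking is single-peaked on this axis.

yes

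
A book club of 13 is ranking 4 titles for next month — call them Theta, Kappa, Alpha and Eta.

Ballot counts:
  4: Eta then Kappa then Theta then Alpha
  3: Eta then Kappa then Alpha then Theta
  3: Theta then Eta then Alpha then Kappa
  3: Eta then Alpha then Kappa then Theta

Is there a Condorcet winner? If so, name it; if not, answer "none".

Head-to-head results (13 members):
Theta vs Kappa: Kappa wins 10–3.
Theta vs Alpha: 7 to 6, Theta.
Theta vs Eta: Theta is ranked higher on 3 ballots, Eta on 10. Eta wins 10–3.
Kappa vs Alpha: Kappa, 7–6.
Kappa vs Eta: Kappa preferred on 0 ballots; Eta wins 13–0.
Alpha vs Eta: Alpha preferred on 0 ballots; Eta wins 13–0.
Eta wins every pairwise contest, so Eta is the Condorcet winner.

Eta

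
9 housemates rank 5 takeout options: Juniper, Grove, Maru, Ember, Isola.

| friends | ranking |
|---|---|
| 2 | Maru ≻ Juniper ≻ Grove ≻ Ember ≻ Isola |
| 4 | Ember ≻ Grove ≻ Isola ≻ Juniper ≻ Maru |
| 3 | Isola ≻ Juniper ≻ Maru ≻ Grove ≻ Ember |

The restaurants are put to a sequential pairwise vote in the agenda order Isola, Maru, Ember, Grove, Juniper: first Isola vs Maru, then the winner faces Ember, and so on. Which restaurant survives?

Round 1: Isola vs Maru — 7–2, Isola advances.
Round 2: Isola vs Ember — 3–6, Ember advances.
Round 3: Ember vs Grove — 4–5, Grove advances.
Round 4: Grove vs Juniper — 4–5, Juniper advances.
Juniper survives the agenda.

Juniper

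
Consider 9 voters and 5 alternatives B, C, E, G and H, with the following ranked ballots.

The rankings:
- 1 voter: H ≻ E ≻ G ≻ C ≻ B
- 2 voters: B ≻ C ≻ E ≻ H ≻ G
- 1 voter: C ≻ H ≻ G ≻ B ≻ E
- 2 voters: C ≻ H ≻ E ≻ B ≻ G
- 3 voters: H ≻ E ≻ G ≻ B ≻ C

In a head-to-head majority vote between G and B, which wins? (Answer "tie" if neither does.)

G

Ballots ranking G above B: 1 + 1 + 3 = 5.
Ballots ranking B above G: 9 − 5 = 4.
G wins the head-to-head 5–4.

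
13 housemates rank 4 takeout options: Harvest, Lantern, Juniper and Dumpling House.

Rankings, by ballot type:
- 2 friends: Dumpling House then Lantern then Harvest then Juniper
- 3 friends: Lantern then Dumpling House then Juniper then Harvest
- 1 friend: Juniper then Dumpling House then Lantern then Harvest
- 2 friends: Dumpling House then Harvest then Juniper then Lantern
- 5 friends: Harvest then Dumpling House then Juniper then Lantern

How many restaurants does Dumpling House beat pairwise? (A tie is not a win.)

Dumpling House against each rival (13 friends):
Dumpling House–Harvest: Dumpling House 8–5.
Dumpling House vs Lantern: 10 to 3, Dumpling House.
Dumpling House vs Juniper: Dumpling House wins 12–1.
Dumpling House beats Harvest, Lantern, Juniper — 3 pairwise wins.

3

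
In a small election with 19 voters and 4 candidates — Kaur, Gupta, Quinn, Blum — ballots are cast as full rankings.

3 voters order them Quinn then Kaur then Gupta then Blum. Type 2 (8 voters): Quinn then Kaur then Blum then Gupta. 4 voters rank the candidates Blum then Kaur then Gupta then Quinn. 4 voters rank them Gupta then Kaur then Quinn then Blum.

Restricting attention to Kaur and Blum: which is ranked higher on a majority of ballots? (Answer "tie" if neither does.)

Ballots ranking Kaur above Blum: 3 + 8 + 4 = 15.
Ballots ranking Blum above Kaur: 19 − 15 = 4.
Kaur wins the head-to-head 15–4.

Kaur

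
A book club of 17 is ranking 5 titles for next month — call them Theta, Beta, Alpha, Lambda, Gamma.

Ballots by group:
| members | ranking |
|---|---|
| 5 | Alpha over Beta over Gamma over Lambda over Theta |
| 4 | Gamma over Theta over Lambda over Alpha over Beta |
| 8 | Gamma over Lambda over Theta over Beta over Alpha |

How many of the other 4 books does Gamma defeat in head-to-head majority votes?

Gamma against each rival (17 members):
Gamma vs Theta: Gamma, 17–0.
Gamma–Beta: Gamma 12–5.
Gamma vs Alpha: Gamma, 12–5.
Gamma vs Lambda: 5+4+8 = 17 for Gamma, 0 for Lambda — Gamma by 17–0.
Gamma beats Theta, Beta, Alpha, Lambda — 4 pairwise wins.

4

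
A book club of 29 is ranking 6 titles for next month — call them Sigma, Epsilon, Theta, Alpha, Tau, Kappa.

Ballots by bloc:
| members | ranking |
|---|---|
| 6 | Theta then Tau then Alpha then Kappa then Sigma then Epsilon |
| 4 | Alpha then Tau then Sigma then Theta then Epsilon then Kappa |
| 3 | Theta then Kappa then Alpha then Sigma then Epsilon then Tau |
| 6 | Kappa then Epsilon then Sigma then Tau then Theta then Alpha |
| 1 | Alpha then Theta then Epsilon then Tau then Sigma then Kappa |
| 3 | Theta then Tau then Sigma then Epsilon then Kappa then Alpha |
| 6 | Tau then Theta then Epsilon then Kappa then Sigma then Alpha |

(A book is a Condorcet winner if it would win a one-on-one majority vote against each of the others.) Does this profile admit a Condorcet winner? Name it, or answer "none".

Pairwise majorities:
Sigma vs Epsilon: 16 to 13, Sigma.
Sigma vs Theta: 10 to 19, Theta.
Sigma vs Alpha: Sigma preferred on 6+3+6 = 15 ballots; Sigma wins 15–14.
Sigma vs Tau: Sigma preferred on 3+6 = 9 ballots; Tau wins 20–9.
Sigma vs Kappa: 4+1+3 = 8 for Sigma, 21 for Kappa — Kappa by 21–8.
Epsilon vs Theta: 6 for Epsilon, 23 for Theta — Theta by 23–6.
Epsilon vs Alpha: 15 to 14, Epsilon.
Epsilon vs Tau: 10 to 19, Tau.
Epsilon vs Kappa: Epsilon preferred on 4+1+3+6 = 14 ballots; Kappa wins 15–14.
Theta vs Alpha: Theta is ranked higher on 6+3+6+3+6 = 24 ballots, Alpha on 5. Theta wins 24–5.
Theta vs Tau: 13 to 16, Tau.
Theta vs Kappa: 6+4+3+1+3+6 = 23 for Theta, 6 for Kappa — Theta by 23–6.
Alpha vs Tau: 4+3+1 = 8 for Alpha, 21 for Tau — Tau by 21–8.
Alpha vs Kappa: Alpha preferred on 6+4+1 = 11 ballots; Kappa wins 18–11.
Tau vs Kappa: 20 to 9, Tau.
Tau wins every pairwise contest, so Tau is the Condorcet winner.

Tau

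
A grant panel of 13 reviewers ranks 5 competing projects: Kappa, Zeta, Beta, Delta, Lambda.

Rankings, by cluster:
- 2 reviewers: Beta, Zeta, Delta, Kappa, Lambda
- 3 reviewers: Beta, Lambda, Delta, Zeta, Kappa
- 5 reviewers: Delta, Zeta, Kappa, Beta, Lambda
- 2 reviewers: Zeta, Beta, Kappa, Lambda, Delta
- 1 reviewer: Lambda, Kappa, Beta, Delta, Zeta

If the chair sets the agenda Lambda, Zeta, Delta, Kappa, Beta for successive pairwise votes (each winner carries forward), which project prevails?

Round 1: Lambda vs Zeta — 4–9, Zeta advances.
Round 2: Zeta vs Delta — 4–9, Delta advances.
Round 3: Delta vs Kappa — 10–3, Delta advances.
Round 4: Delta vs Beta — 5–8, Beta advances.
Beta survives the agenda.

Beta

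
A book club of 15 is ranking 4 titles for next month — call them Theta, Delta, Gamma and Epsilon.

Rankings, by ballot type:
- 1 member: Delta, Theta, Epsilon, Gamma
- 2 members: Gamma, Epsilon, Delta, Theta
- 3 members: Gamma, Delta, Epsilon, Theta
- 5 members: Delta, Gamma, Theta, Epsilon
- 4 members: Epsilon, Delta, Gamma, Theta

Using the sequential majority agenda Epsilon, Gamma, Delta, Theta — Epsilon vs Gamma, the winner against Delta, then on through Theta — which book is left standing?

Round 1: Epsilon vs Gamma — 5–10, Gamma advances.
Round 2: Gamma vs Delta — 5–10, Delta advances.
Round 3: Delta vs Theta — 15–0, Delta advances.
Delta survives the agenda.

Delta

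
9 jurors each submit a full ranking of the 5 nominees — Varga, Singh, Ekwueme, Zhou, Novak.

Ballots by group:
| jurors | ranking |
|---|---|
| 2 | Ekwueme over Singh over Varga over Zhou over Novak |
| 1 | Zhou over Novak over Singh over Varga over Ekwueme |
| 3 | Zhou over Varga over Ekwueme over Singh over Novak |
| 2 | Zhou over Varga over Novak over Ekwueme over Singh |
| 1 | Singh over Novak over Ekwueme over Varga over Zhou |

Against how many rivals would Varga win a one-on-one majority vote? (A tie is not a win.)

3

Varga against each rival (9 jurors):
Varga vs Singh: Varga preferred on 3+2 = 5 ballots; Varga wins 5–4.
Varga vs Ekwueme: Varga wins 6–3.
Varga–Zhou: Zhou 6–3.
Varga vs Novak: Varga, 7–2.
Varga beats Singh, Ekwueme, Novak; loses to Zhou — 3 pairwise wins.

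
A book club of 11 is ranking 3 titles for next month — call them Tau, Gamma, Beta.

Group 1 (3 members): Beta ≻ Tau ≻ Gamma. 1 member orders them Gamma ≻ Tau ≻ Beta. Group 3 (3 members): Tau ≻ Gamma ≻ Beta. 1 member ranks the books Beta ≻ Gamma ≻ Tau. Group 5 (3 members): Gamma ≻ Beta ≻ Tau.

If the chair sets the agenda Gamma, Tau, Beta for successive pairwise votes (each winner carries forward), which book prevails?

Beta

Round 1: Gamma vs Tau — 5–6, Tau advances.
Round 2: Tau vs Beta — 4–7, Beta advances.
Beta survives the agenda.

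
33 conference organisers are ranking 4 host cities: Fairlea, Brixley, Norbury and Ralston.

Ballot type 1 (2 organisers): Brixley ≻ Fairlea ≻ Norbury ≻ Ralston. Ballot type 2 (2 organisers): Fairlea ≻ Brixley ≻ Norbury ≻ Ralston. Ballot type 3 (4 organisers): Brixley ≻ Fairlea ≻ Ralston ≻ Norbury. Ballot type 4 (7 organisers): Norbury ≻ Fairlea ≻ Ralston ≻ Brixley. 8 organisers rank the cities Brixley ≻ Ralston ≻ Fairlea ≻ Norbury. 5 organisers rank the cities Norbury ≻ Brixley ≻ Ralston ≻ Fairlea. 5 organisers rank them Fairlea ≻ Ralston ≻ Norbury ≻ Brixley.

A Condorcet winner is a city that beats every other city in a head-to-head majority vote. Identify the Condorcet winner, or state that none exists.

none

Pairwise majorities:
Fairlea vs Brixley: 14 to 19, Brixley.
Fairlea vs Norbury: Fairlea preferred on 2+2+4+8+5 = 21 ballots; Fairlea wins 21–12.
Fairlea vs Ralston: Fairlea is ranked higher on 2+2+4+7+5 = 20 ballots, Ralston on 13. Fairlea wins 20–13.
Brixley–Norbury: Norbury 17–16.
Brixley vs Ralston: Brixley, 21–12.
Norbury vs Ralston: Ralston, 17–16.
Each city drops at least one matchup (Fairlea loses to Brixley; Brixley loses to Norbury; Norbury loses to Fairlea; Ralston loses to Fairlea); the cycle Fairlea > Norbury > Brixley > Fairlea rules out a Condorcet winner.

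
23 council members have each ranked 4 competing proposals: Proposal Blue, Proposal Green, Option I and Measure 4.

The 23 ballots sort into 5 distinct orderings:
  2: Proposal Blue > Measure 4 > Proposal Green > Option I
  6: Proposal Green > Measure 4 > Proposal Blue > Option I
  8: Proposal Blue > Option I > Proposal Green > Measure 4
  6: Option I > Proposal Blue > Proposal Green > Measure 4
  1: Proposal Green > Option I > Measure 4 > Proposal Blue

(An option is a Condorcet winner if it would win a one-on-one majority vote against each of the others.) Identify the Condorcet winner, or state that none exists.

Proposal Blue

Head-to-head results (23 council members):
Proposal Blue vs Proposal Green: 16 to 7, Proposal Blue.
Proposal Blue vs Option I: 16 to 7, Proposal Blue.
Proposal Blue vs Measure 4: 16 to 7, Proposal Blue.
Proposal Green vs Option I: Proposal Green preferred on 2+6+1 = 9 ballots; Option I wins 14–9.
Proposal Green vs Measure 4: 21 to 2, Proposal Green.
Option I vs Measure 4: Option I preferred on 8+6+1 = 15 ballots; Option I wins 15–8.
Only Proposal Blue has no losses; Proposal Blue is the Condorcet winner.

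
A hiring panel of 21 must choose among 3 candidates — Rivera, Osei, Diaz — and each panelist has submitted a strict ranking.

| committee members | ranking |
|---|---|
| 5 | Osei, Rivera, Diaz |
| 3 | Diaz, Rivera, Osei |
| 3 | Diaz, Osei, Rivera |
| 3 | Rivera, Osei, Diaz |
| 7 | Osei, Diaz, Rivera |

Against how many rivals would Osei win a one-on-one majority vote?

Osei against each rival (21 committee members):
Osei vs Rivera: 15 to 6, Osei.
Osei vs Diaz: Osei wins 15–6.
Osei beats Rivera, Diaz — 2 pairwise wins.

2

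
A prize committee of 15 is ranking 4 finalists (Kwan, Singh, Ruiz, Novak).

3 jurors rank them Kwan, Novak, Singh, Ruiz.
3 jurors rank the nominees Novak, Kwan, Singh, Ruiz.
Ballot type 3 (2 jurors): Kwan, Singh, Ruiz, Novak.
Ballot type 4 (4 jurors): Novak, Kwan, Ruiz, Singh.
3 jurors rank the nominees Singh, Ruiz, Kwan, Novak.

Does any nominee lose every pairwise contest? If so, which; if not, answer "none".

Pairwise majorities:
Kwan vs Singh: 3+3+2+4 = 12 for Kwan, 3 for Singh — Kwan by 12–3.
Kwan vs Ruiz: Kwan, 12–3.
Kwan vs Novak: Kwan, 8–7.
Singh–Ruiz: Singh 11–4.
Singh vs Novak: 5 to 10, Novak.
Ruiz–Novak: Novak 10–5.
Ruiz loses to every other nominee — it is the Condorcet loser.

Ruiz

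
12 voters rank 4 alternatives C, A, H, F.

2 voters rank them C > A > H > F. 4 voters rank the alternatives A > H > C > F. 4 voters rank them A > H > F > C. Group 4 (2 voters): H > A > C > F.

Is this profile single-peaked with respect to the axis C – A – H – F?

Axis positions: C=1, A=2, H=3, F=4.
Group 1 (peak C at position 1): ranking walks positions 1-2-3-4, expanding outward from the peak — single-peaked.
Group 2 (peak A at position 2): ranking walks positions 2-3-1-4, expanding outward from the peak — single-peaked.
Group 3 (peak A at position 2): ranking walks positions 2-3-4-1, expanding outward from the peak — single-peaked.
Group 4 (peak H at position 3): ranking walks positions 3-2-1-4, expanding outward from the peak — single-peaked.
Every ranking is single-peaked on this axis.

yes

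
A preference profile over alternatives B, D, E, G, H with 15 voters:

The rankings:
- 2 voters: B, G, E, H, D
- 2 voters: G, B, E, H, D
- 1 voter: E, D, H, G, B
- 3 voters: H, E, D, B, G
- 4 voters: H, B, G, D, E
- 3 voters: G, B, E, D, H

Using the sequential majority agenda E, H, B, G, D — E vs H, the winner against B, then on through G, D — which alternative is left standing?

Round 1: E vs H — 8–7, E advances.
Round 2: E vs B — 4–11, B advances.
Round 3: B vs G — 9–6, B advances.
Round 4: B vs D — 11–4, B advances.
B survives the agenda.

B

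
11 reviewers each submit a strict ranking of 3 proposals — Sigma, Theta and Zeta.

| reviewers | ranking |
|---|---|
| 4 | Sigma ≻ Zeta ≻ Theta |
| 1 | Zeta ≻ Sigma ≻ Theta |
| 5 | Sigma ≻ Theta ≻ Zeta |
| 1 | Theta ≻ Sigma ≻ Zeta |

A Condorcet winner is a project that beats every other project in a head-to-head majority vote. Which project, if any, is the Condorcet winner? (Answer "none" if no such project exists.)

Sigma

Pairwise majorities:
Sigma vs Theta: Sigma, 10–1.
Sigma vs Zeta: Sigma, 10–1.
Theta vs Zeta: Theta, 6–5.
Sigma beats each of Theta, Zeta — Sigma is the Condorcet winner.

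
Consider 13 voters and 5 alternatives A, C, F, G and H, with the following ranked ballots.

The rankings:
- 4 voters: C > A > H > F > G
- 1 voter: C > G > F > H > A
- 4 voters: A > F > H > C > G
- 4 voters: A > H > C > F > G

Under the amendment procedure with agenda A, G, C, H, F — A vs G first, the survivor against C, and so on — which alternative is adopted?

A

Round 1: A vs G — 12–1, A advances.
Round 2: A vs C — 8–5, A advances.
Round 3: A vs H — 12–1, A advances.
Round 4: A vs F — 12–1, A advances.
The agenda winner is A.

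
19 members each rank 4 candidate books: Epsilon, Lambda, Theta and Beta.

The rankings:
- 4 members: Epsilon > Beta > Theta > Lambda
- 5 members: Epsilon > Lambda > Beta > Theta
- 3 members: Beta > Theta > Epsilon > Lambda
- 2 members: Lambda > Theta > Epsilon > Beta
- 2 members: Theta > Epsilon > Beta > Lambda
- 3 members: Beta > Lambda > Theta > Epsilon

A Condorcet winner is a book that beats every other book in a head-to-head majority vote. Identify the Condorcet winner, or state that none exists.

Head-to-head results (19 members):
Epsilon vs Lambda: Epsilon, 14–5.
Epsilon vs Theta: Theta, 10–9.
Epsilon vs Beta: Epsilon wins 13–6.
Lambda vs Theta: Lambda wins 10–9.
Lambda vs Beta: Beta, 12–7.
Theta vs Beta: Beta wins 15–4.
Each book drops at least one matchup (Epsilon loses to Theta; Lambda loses to Epsilon; Theta loses to Lambda; Beta loses to Epsilon); the cycle Epsilon > Lambda > Theta > Epsilon rules out a Condorcet winner.

none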